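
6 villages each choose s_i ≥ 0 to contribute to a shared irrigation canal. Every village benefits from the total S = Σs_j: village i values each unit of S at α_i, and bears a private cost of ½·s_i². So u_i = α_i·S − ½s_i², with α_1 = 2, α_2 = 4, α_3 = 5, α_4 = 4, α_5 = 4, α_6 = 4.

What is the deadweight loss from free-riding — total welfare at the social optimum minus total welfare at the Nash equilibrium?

Village i's FOC: ∂u_i/∂s_i = α_i − s_i = 0, so s_i* = α_i.
NE contributions = (2, 4, 5, 4, 4, 4); S = 23.
W^NE = (Σα)·S − ½Σα_i² = 23² − ½·93 = 482.5.
Planner sets s_i = Σα_j = 23 for every i, so S^SO = 6·23 = 138.
W^SO = (Σα)·S^SO − ½·6·(Σα)² = (6/2)·23² = 1587.
Deadweight loss = W^SO − W^NE = 1104.5.

1104.5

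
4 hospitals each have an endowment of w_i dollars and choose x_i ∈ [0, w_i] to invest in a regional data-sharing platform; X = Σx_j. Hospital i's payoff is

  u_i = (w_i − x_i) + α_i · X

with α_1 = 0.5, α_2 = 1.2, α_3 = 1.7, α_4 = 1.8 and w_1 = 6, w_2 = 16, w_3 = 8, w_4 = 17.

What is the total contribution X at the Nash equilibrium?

∂u_i/∂x_i = α_i − 1, so hospital i contributes w_i if α_i > 1, else 0.
α_i > 1 for i ∈ {2, 3, 4}; NE contributions (0, 16, 8, 17), X = 41.

41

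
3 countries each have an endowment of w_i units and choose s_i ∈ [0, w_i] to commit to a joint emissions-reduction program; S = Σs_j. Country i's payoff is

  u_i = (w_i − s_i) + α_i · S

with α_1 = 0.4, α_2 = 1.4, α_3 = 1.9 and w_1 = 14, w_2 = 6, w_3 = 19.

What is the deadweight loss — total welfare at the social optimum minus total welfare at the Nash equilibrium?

∂u_i/∂s_i = α_i − 1, so country i contributes w_i if α_i > 1, else 0.
α_i > 1 for i ∈ {2, 3}; NE contributions (0, 6, 19), S = 25.
W^NE = Σw_i − S^NE + (Σα_i)·S^NE = 39 + 2.7·25 = 106.5.
Planner: ∂(Σu_j)/∂s_i = Σα_j − 1 = 2.7 > 0, so everyone contributes w_i; S^SO = 39, W^SO = 39 + 2.7·39 = 144.3.
Deadweight loss = 37.8.

37.8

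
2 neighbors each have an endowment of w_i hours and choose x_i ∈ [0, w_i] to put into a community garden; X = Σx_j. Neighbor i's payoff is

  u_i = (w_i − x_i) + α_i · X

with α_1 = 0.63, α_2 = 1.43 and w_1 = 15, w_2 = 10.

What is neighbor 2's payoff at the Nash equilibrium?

∂u_i/∂x_i = α_i − 1, so neighbor i contributes w_i if α_i > 1, else 0.
α_i > 1 for i ∈ {2}; NE contributions (0, 10), X = 10.
u_2 = (10 − 10) + 1.43·10 = 14.3.

14.3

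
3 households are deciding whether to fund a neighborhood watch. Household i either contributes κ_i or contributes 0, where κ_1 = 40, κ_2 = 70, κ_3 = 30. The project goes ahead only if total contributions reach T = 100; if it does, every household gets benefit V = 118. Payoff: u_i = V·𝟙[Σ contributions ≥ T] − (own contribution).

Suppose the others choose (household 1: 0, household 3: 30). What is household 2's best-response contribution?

Others' total = 30. Contributing 70 brings total to 100 ≥ 100: gain V − κ_2 = 48.
Best response: 70.

70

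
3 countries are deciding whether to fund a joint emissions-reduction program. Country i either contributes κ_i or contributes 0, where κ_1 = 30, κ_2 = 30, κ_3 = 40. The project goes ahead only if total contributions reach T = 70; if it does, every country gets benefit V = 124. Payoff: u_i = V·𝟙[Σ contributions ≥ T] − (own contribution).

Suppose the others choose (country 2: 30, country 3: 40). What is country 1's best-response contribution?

Others' total = 70 ≥ 70; contributing adds cost 30 for no extra benefit.
Best response: 0.

0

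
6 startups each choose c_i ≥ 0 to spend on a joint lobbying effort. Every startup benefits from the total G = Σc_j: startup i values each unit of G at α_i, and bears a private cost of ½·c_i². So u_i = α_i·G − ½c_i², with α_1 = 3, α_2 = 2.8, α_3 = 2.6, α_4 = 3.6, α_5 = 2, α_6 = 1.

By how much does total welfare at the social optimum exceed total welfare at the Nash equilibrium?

Startup i's FOC: ∂u_i/∂c_i = α_i − c_i = 0, so c_i* = α_i.
NE contributions = (3, 2.8, 2.6, 3.6, 2, 1); G = 15.
W^NE = (Σα)·G − ½Σα_i² = 15² − ½·41.56 = 204.22.
Planner sets c_i = Σα_j = 15 for every i, so G^SO = 6·15 = 90.
W^SO = (Σα)·G^SO − ½·6·(Σα)² = (6/2)·15² = 675.
Deadweight loss = W^SO − W^NE = 470.78.

470.78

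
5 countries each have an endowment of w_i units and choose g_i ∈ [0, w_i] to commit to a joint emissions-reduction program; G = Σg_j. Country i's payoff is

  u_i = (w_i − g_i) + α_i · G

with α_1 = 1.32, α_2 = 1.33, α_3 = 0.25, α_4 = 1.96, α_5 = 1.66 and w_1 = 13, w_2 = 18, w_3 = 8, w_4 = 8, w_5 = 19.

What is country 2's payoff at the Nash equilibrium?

∂u_i/∂g_i = α_i − 1, so country i contributes w_i if α_i > 1, else 0.
α_i > 1 for i ∈ {1, 2, 4, 5}; NE contributions (13, 18, 0, 8, 19), G = 58.
u_2 = (18 − 18) + 1.33·58 = 77.14.

77.14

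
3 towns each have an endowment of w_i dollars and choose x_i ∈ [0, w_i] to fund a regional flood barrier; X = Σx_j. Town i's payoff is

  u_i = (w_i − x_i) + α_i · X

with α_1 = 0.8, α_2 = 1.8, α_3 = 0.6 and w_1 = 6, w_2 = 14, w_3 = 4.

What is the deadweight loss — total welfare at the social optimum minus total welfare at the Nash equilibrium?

∂u_i/∂x_i = α_i − 1, so town i contributes w_i if α_i > 1, else 0.
α_i > 1 for i ∈ {2}; NE contributions (0, 14, 0), X = 14.
W^NE = Σw_i − X^NE + (Σα_i)·X^NE = 24 + 2.2·14 = 54.8.
Planner: ∂(Σu_j)/∂x_i = Σα_j − 1 = 2.2 > 0, so everyone contributes w_i; X^SO = 24, W^SO = 24 + 2.2·24 = 76.8.
Deadweight loss = 22.

22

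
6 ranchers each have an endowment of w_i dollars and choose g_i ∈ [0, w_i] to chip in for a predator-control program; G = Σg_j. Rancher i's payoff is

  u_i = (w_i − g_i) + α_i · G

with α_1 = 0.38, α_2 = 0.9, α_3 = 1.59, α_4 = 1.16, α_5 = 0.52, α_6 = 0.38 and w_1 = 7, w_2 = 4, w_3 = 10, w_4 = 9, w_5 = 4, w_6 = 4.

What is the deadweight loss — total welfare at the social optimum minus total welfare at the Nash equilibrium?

74.67

∂u_i/∂g_i = α_i − 1, so rancher i contributes w_i if α_i > 1, else 0.
α_i > 1 for i ∈ {3, 4}; NE contributions (0, 0, 10, 9, 0, 0), G = 19.
W^NE = Σw_i − G^NE + (Σα_i)·G^NE = 38 + 3.93·19 = 112.67.
Planner: ∂(Σu_j)/∂g_i = Σα_j − 1 = 3.93 > 0, so everyone contributes w_i; G^SO = 38, W^SO = 38 + 3.93·38 = 187.34.
Deadweight loss = 74.67.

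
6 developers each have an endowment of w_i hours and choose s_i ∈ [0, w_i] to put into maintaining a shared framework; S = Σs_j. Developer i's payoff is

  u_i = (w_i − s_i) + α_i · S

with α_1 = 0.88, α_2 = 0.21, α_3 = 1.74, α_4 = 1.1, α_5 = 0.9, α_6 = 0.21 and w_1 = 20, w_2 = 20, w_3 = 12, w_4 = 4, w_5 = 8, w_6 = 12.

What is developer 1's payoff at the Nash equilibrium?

34.08

∂u_i/∂s_i = α_i − 1, so developer i contributes w_i if α_i > 1, else 0.
α_i > 1 for i ∈ {3, 4}; NE contributions (0, 0, 12, 4, 0, 0), S = 16.
u_1 = (20 − 0) + 0.88·16 = 34.08.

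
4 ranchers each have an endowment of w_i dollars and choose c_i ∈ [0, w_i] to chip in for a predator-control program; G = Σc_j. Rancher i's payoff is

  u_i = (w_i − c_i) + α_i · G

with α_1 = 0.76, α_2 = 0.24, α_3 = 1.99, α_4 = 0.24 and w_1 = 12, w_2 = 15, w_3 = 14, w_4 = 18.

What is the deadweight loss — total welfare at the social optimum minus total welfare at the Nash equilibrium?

∂u_i/∂c_i = α_i − 1, so rancher i contributes w_i if α_i > 1, else 0.
α_i > 1 for i ∈ {3}; NE contributions (0, 0, 14, 0), G = 14.
W^NE = Σw_i − G^NE + (Σα_i)·G^NE = 59 + 2.23·14 = 90.22.
Planner: ∂(Σu_j)/∂c_i = Σα_j − 1 = 2.23 > 0, so everyone contributes w_i; G^SO = 59, W^SO = 59 + 2.23·59 = 190.57.
Deadweight loss = 100.35.

100.35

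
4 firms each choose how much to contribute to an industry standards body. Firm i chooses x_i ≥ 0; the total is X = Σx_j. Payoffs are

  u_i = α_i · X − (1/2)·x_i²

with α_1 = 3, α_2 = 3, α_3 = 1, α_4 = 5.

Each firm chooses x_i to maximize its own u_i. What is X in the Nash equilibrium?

12

Firm i's FOC: ∂u_i/∂x_i = α_i − x_i = 0, so x_i* = α_i.
NE contributions = (3, 3, 1, 5); X = 12.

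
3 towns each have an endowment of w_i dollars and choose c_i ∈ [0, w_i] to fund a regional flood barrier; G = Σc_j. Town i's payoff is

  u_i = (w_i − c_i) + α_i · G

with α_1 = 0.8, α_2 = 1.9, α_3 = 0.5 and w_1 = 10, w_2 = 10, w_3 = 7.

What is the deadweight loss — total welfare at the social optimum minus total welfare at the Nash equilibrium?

∂u_i/∂c_i = α_i − 1, so town i contributes w_i if α_i > 1, else 0.
α_i > 1 for i ∈ {2}; NE contributions (0, 10, 0), G = 10.
W^NE = Σw_i − G^NE + (Σα_i)·G^NE = 27 + 2.2·10 = 49.
Planner: ∂(Σu_j)/∂c_i = Σα_j − 1 = 2.2 > 0, so everyone contributes w_i; G^SO = 27, W^SO = 27 + 2.2·27 = 86.4.
Deadweight loss = 37.4.

37.4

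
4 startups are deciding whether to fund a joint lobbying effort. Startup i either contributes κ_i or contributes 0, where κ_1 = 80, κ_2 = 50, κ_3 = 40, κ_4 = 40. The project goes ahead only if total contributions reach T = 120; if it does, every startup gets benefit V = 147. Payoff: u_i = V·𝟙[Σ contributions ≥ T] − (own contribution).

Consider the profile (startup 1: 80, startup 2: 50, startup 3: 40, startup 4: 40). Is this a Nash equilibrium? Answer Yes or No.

No

Total = 210 ≥ 120: provided.
Startup 1 (pledges 80, payoff 67): dropping to 0 → total 130, payoff 147. Profitable deviation.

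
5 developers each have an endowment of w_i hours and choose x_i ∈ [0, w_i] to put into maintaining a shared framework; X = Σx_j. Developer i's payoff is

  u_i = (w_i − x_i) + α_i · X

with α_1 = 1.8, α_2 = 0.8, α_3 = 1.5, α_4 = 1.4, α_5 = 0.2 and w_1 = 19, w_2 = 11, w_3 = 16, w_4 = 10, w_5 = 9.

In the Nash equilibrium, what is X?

∂u_i/∂x_i = α_i − 1, so developer i contributes w_i if α_i > 1, else 0.
α_i > 1 for i ∈ {1, 3, 4}; NE contributions (19, 0, 16, 10, 0), X = 45.

45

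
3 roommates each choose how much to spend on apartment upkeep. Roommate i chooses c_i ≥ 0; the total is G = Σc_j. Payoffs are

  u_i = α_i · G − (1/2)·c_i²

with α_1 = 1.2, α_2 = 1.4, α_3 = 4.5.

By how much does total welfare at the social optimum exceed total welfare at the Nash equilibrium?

Roommate i's FOC: ∂u_i/∂c_i = α_i − c_i = 0, so c_i* = α_i.
NE contributions = (1.2, 1.4, 4.5); G = 7.1.
W^NE = (Σα)·G − ½Σα_i² = 7.1² − ½·23.65 = 38.585.
Planner sets c_i = Σα_j = 7.1 for every i, so G^SO = 3·7.1 = 21.3.
W^SO = (Σα)·G^SO − ½·3·(Σα)² = (3/2)·7.1² = 75.615.
Deadweight loss = W^SO − W^NE = 37.03.

37.03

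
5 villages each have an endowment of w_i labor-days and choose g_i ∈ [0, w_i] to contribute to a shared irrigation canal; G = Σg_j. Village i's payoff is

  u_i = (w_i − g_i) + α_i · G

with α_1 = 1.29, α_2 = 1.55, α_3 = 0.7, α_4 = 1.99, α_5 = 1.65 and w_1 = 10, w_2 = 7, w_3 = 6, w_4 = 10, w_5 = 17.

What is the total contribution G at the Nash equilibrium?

∂u_i/∂g_i = α_i − 1, so village i contributes w_i if α_i > 1, else 0.
α_i > 1 for i ∈ {1, 2, 4, 5}; NE contributions (10, 7, 0, 10, 17), G = 44.

44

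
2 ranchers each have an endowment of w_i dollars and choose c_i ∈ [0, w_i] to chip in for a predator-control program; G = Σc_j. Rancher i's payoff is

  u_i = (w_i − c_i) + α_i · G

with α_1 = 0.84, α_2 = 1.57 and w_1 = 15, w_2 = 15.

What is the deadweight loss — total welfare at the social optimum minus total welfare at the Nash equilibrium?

∂u_i/∂c_i = α_i − 1, so rancher i contributes w_i if α_i > 1, else 0.
α_i > 1 for i ∈ {2}; NE contributions (0, 15), G = 15.
W^NE = Σw_i − G^NE + (Σα_i)·G^NE = 30 + 1.41·15 = 51.15.
Planner: ∂(Σu_j)/∂c_i = Σα_j − 1 = 1.41 > 0, so everyone contributes w_i; G^SO = 30, W^SO = 30 + 1.41·30 = 72.3.
Deadweight loss = 21.15.

21.15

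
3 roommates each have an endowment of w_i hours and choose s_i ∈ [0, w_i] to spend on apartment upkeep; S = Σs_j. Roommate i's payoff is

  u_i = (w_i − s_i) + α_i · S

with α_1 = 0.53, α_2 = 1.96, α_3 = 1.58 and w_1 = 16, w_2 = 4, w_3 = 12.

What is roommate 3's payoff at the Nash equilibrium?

25.28

∂u_i/∂s_i = α_i − 1, so roommate i contributes w_i if α_i > 1, else 0.
α_i > 1 for i ∈ {2, 3}; NE contributions (0, 4, 12), S = 16.
u_3 = (12 − 12) + 1.58·16 = 25.28.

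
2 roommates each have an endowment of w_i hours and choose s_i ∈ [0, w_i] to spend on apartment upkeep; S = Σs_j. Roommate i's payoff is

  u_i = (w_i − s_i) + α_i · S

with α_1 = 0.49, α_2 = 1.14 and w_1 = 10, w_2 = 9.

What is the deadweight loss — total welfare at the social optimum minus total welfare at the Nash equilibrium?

6.3

∂u_i/∂s_i = α_i − 1, so roommate i contributes w_i if α_i > 1, else 0.
α_i > 1 for i ∈ {2}; NE contributions (0, 9), S = 9.
W^NE = Σw_i − S^NE + (Σα_i)·S^NE = 19 + 0.63·9 = 24.67.
Planner: ∂(Σu_j)/∂s_i = Σα_j − 1 = 0.63 > 0, so everyone contributes w_i; S^SO = 19, W^SO = 19 + 0.63·19 = 30.97.
Deadweight loss = 6.3.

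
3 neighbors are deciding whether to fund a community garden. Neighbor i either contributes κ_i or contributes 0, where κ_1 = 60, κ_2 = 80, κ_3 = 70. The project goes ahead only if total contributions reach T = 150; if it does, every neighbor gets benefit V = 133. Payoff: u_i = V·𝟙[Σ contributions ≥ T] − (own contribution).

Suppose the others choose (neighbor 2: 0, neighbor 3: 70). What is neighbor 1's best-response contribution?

Others' total = 70. Even contributing 60 gives 130 < 150: no benefit either way.
Best response: 0.

0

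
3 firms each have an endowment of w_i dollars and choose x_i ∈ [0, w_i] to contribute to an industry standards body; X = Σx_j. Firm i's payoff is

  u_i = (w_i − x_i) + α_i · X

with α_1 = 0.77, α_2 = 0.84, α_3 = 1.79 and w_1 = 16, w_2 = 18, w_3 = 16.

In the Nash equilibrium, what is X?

16

∂u_i/∂x_i = α_i − 1, so firm i contributes w_i if α_i > 1, else 0.
α_i > 1 for i ∈ {3}; NE contributions (0, 0, 16), X = 16.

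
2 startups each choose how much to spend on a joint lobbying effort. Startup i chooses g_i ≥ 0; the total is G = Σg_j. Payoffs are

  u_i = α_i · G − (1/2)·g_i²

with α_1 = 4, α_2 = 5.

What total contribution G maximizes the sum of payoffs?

18

Planner FOC: ∂(Σu_j)/∂g_i = (Σα_j) − g_i = 0, so g_i^SO = Σα_j = 9 for every i; G^SO = 18.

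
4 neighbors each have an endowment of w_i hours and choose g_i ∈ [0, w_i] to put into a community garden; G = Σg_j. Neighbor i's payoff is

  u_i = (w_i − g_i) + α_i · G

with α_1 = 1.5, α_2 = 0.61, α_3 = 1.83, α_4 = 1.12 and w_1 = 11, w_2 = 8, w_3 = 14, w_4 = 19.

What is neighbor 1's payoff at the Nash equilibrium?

66

∂u_i/∂g_i = α_i − 1, so neighbor i contributes w_i if α_i > 1, else 0.
α_i > 1 for i ∈ {1, 3, 4}; NE contributions (11, 0, 14, 19), G = 44.
u_1 = (11 − 11) + 1.5·44 = 66.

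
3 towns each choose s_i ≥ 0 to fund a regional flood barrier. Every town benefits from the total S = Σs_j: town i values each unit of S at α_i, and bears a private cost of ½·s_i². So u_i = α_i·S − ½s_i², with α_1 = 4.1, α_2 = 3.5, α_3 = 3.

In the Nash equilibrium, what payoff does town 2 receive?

30.975

Town i's FOC: ∂u_i/∂s_i = α_i − s_i = 0, so s_i* = α_i.
NE contributions = (4.1, 3.5, 3); S = 10.6.
u_2 = α_2·S − ½·(s_2)² = 3.5·10.6 − ½·3.5² = 30.975.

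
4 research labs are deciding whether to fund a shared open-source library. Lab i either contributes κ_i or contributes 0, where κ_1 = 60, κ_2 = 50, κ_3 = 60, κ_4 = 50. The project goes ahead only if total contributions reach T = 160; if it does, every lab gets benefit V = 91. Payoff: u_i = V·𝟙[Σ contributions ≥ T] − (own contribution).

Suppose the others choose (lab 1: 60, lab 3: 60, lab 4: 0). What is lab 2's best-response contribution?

50

Others' total = 120. Contributing 50 brings total to 170 ≥ 160: gain V − κ_2 = 41.
Best response: 50.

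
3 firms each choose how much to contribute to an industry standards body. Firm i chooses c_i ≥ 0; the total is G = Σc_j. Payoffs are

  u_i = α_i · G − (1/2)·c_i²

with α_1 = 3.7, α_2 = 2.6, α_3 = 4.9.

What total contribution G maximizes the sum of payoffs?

33.6

Planner FOC: ∂(Σu_j)/∂c_i = (Σα_j) − c_i = 0, so c_i^SO = Σα_j = 11.2 for every i; G^SO = 33.6.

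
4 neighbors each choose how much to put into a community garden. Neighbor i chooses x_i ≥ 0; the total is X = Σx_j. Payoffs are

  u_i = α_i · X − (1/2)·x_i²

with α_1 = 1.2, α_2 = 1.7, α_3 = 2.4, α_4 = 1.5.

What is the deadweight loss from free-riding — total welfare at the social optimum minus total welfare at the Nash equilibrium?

Neighbor i's FOC: ∂u_i/∂x_i = α_i − x_i = 0, so x_i* = α_i.
NE contributions = (1.2, 1.7, 2.4, 1.5); X = 6.8.
W^NE = (Σα)·X − ½Σα_i² = 6.8² − ½·12.34 = 40.07.
Planner sets x_i = Σα_j = 6.8 for every i, so X^SO = 4·6.8 = 27.2.
W^SO = (Σα)·X^SO − ½·4·(Σα)² = (4/2)·6.8² = 92.48.
Deadweight loss = W^SO − W^NE = 52.41.

52.41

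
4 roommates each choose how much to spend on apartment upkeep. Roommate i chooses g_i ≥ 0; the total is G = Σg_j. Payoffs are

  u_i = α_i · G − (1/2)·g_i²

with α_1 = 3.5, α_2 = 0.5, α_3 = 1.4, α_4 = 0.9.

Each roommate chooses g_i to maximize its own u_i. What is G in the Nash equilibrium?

6.3

Roommate i's FOC: ∂u_i/∂g_i = α_i − g_i = 0, so g_i* = α_i.
NE contributions = (3.5, 0.5, 1.4, 0.9); G = 6.3.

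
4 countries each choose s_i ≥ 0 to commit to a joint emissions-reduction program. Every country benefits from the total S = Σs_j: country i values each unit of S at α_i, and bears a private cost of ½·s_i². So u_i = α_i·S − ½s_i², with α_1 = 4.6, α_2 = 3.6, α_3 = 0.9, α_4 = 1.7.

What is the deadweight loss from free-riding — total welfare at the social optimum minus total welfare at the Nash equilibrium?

135.55

Country i's FOC: ∂u_i/∂s_i = α_i − s_i = 0, so s_i* = α_i.
NE contributions = (4.6, 3.6, 0.9, 1.7); S = 10.8.
W^NE = (Σα)·S − ½Σα_i² = 10.8² − ½·37.82 = 97.73.
Planner sets s_i = Σα_j = 10.8 for every i, so S^SO = 4·10.8 = 43.2.
W^SO = (Σα)·S^SO − ½·4·(Σα)² = (4/2)·10.8² = 233.28.
Deadweight loss = W^SO − W^NE = 135.55.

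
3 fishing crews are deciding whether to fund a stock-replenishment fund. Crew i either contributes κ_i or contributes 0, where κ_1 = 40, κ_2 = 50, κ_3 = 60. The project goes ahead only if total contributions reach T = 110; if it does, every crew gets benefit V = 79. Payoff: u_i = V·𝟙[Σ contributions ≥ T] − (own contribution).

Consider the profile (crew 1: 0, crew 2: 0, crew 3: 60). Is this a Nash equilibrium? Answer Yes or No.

Total = 60 < 110: not provided.
Crew 1 (pledges 0, payoff 0): pledging 40 → total 100, payoff -40. No gain.
Crew 2 (pledges 0, payoff 0): pledging 50 → total 110, payoff 29. Profitable deviation.

No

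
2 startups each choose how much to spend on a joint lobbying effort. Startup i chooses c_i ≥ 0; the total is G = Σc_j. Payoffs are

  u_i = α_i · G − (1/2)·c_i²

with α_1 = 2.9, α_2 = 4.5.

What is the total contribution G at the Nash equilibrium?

Startup i's FOC: ∂u_i/∂c_i = α_i − c_i = 0, so c_i* = α_i.
NE contributions = (2.9, 4.5); G = 7.4.

7.4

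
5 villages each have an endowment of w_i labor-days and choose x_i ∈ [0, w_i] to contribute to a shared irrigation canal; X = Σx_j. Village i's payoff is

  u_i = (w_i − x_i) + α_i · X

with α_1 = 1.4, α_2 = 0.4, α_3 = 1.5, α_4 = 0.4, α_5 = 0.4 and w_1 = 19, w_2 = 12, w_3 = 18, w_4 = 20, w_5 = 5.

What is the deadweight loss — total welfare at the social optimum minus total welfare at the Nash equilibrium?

∂u_i/∂x_i = α_i − 1, so village i contributes w_i if α_i > 1, else 0.
α_i > 1 for i ∈ {1, 3}; NE contributions (19, 0, 18, 0, 0), X = 37.
W^NE = Σw_i − X^NE + (Σα_i)·X^NE = 74 + 3.1·37 = 188.7.
Planner: ∂(Σu_j)/∂x_i = Σα_j − 1 = 3.1 > 0, so everyone contributes w_i; X^SO = 74, W^SO = 74 + 3.1·74 = 303.4.
Deadweight loss = 114.7.

114.7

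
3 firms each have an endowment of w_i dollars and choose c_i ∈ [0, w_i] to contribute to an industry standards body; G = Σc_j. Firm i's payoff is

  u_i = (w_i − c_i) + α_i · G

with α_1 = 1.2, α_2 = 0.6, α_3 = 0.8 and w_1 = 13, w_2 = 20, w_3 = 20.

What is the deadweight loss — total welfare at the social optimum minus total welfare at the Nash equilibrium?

∂u_i/∂c_i = α_i − 1, so firm i contributes w_i if α_i > 1, else 0.
α_i > 1 for i ∈ {1}; NE contributions (13, 0, 0), G = 13.
W^NE = Σw_i − G^NE + (Σα_i)·G^NE = 53 + 1.6·13 = 73.8.
Planner: ∂(Σu_j)/∂c_i = Σα_j − 1 = 1.6 > 0, so everyone contributes w_i; G^SO = 53, W^SO = 53 + 1.6·53 = 137.8.
Deadweight loss = 64.

64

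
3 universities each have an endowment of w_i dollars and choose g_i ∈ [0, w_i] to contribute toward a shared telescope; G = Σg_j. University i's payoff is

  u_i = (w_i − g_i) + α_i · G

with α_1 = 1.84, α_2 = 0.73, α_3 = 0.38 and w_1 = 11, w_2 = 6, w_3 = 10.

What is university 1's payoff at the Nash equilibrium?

20.24

∂u_i/∂g_i = α_i − 1, so university i contributes w_i if α_i > 1, else 0.
α_i > 1 for i ∈ {1}; NE contributions (11, 0, 0), G = 11.
u_1 = (11 − 11) + 1.84·11 = 20.24.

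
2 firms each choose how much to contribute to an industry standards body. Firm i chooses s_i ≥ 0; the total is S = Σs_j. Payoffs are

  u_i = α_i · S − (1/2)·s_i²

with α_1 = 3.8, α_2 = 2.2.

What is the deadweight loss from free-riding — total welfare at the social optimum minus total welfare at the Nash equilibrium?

Firm i's FOC: ∂u_i/∂s_i = α_i − s_i = 0, so s_i* = α_i.
NE contributions = (3.8, 2.2); S = 6.
W^NE = (Σα)·S − ½Σα_i² = 6² − ½·19.28 = 26.36.
Planner sets s_i = Σα_j = 6 for every i, so S^SO = 2·6 = 12.
W^SO = (Σα)·S^SO − ½·2·(Σα)² = (2/2)·6² = 36.
Deadweight loss = W^SO − W^NE = 9.64.

9.64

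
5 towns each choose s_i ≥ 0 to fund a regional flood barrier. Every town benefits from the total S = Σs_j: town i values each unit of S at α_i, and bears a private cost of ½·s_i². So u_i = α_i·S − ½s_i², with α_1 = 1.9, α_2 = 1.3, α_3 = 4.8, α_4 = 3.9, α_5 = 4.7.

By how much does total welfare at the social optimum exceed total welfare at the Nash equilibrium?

446.16

Town i's FOC: ∂u_i/∂s_i = α_i − s_i = 0, so s_i* = α_i.
NE contributions = (1.9, 1.3, 4.8, 3.9, 4.7); S = 16.6.
W^NE = (Σα)·S − ½Σα_i² = 16.6² − ½·65.64 = 242.74.
Planner sets s_i = Σα_j = 16.6 for every i, so S^SO = 5·16.6 = 83.
W^SO = (Σα)·S^SO − ½·5·(Σα)² = (5/2)·16.6² = 688.9.
Deadweight loss = W^SO − W^NE = 446.16.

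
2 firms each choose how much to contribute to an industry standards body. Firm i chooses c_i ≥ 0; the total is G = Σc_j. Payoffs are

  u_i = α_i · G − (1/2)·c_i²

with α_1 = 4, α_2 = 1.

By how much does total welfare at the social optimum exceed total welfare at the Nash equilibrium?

8.5

Firm i's FOC: ∂u_i/∂c_i = α_i − c_i = 0, so c_i* = α_i.
NE contributions = (4, 1); G = 5.
W^NE = (Σα)·G − ½Σα_i² = 5² − ½·17 = 16.5.
Planner sets c_i = Σα_j = 5 for every i, so G^SO = 2·5 = 10.
W^SO = (Σα)·G^SO − ½·2·(Σα)² = (2/2)·5² = 25.
Deadweight loss = W^SO − W^NE = 8.5.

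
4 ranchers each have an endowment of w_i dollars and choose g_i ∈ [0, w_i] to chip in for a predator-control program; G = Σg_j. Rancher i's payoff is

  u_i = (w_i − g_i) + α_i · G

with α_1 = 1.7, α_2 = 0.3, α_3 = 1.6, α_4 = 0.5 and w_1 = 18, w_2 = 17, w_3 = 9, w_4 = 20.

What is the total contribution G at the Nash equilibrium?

∂u_i/∂g_i = α_i − 1, so rancher i contributes w_i if α_i > 1, else 0.
α_i > 1 for i ∈ {1, 3}; NE contributions (18, 0, 9, 0), G = 27.

27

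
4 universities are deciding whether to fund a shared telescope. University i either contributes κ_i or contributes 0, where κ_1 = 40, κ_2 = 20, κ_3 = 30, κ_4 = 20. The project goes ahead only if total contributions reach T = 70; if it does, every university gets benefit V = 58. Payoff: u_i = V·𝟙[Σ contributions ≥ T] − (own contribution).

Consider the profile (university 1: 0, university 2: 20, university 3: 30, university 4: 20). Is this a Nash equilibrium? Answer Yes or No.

Yes

Total = 70 ≥ 70: provided.
University 1 (pledges 0, payoff 58): pledging 40 → total 110, payoff 18. No gain.
University 2 (pledges 20, payoff 38): dropping to 0 → total 50, payoff 0. No gain.
University 3 (pledges 30, payoff 28): dropping to 0 → total 40, payoff 0. No gain.
University 4 (pledges 20, payoff 38): dropping to 0 → total 50, payoff 0. No gain.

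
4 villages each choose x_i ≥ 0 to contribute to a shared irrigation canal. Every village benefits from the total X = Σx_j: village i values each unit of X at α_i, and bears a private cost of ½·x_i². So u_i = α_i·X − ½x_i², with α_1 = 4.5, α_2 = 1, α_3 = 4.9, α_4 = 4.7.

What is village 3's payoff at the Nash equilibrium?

Village i's FOC: ∂u_i/∂x_i = α_i − x_i = 0, so x_i* = α_i.
NE contributions = (4.5, 1, 4.9, 4.7); X = 15.1.
u_3 = α_3·X − ½·(x_3)² = 4.9·15.1 − ½·4.9² = 61.985.

61.985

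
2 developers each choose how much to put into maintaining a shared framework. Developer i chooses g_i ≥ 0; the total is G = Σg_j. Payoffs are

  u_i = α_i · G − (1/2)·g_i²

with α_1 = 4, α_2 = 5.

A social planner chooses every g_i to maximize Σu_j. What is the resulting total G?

18

Planner FOC: ∂(Σu_j)/∂g_i = (Σα_j) − g_i = 0, so g_i^SO = Σα_j = 9 for every i; G^SO = 18.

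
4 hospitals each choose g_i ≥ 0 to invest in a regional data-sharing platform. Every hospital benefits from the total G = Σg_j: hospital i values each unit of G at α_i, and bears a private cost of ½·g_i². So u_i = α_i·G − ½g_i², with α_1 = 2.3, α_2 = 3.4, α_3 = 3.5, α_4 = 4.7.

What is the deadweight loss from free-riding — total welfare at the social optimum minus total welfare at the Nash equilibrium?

Hospital i's FOC: ∂u_i/∂g_i = α_i − g_i = 0, so g_i* = α_i.
NE contributions = (2.3, 3.4, 3.5, 4.7); G = 13.9.
W^NE = (Σα)·G − ½Σα_i² = 13.9² − ½·51.19 = 167.615.
Planner sets g_i = Σα_j = 13.9 for every i, so G^SO = 4·13.9 = 55.6.
W^SO = (Σα)·G^SO − ½·4·(Σα)² = (4/2)·13.9² = 386.42.
Deadweight loss = W^SO − W^NE = 218.805.

218.805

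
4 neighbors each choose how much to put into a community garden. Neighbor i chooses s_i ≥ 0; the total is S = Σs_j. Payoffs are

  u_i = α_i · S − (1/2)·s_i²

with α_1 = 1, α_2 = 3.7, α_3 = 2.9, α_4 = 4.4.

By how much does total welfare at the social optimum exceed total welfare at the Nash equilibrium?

Neighbor i's FOC: ∂u_i/∂s_i = α_i − s_i = 0, so s_i* = α_i.
NE contributions = (1, 3.7, 2.9, 4.4); S = 12.
W^NE = (Σα)·S − ½Σα_i² = 12² − ½·42.46 = 122.77.
Planner sets s_i = Σα_j = 12 for every i, so S^SO = 4·12 = 48.
W^SO = (Σα)·S^SO − ½·4·(Σα)² = (4/2)·12² = 288.
Deadweight loss = W^SO − W^NE = 165.23.

165.23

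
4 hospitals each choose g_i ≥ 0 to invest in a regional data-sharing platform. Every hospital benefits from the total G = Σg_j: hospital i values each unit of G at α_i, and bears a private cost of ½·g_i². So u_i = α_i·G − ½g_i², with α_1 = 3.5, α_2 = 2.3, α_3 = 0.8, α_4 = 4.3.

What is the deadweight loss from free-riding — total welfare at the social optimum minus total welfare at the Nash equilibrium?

Hospital i's FOC: ∂u_i/∂g_i = α_i − g_i = 0, so g_i* = α_i.
NE contributions = (3.5, 2.3, 0.8, 4.3); G = 10.9.
W^NE = (Σα)·G − ½Σα_i² = 10.9² − ½·36.67 = 100.475.
Planner sets g_i = Σα_j = 10.9 for every i, so G^SO = 4·10.9 = 43.6.
W^SO = (Σα)·G^SO − ½·4·(Σα)² = (4/2)·10.9² = 237.62.
Deadweight loss = W^SO − W^NE = 137.145.

137.145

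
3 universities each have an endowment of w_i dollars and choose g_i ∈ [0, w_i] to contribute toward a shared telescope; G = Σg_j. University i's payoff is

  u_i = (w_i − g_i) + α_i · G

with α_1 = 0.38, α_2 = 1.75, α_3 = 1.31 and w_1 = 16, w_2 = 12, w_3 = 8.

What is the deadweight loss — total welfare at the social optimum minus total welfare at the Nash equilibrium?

39.04

∂u_i/∂g_i = α_i − 1, so university i contributes w_i if α_i > 1, else 0.
α_i > 1 for i ∈ {2, 3}; NE contributions (0, 12, 8), G = 20.
W^NE = Σw_i − G^NE + (Σα_i)·G^NE = 36 + 2.44·20 = 84.8.
Planner: ∂(Σu_j)/∂g_i = Σα_j − 1 = 2.44 > 0, so everyone contributes w_i; G^SO = 36, W^SO = 36 + 2.44·36 = 123.84.
Deadweight loss = 39.04.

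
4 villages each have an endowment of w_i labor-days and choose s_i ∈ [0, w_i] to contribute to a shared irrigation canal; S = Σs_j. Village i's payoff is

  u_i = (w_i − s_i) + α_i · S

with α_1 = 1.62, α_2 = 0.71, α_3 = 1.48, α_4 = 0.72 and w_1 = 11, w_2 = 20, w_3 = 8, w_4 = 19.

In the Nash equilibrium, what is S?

∂u_i/∂s_i = α_i − 1, so village i contributes w_i if α_i > 1, else 0.
α_i > 1 for i ∈ {1, 3}; NE contributions (11, 0, 8, 0), S = 19.

19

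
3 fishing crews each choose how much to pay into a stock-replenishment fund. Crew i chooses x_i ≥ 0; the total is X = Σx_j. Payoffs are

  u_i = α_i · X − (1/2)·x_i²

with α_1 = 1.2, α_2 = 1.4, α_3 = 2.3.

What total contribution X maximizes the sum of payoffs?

Planner FOC: ∂(Σu_j)/∂x_i = (Σα_j) − x_i = 0, so x_i^SO = Σα_j = 4.9 for every i; X^SO = 14.7.

14.7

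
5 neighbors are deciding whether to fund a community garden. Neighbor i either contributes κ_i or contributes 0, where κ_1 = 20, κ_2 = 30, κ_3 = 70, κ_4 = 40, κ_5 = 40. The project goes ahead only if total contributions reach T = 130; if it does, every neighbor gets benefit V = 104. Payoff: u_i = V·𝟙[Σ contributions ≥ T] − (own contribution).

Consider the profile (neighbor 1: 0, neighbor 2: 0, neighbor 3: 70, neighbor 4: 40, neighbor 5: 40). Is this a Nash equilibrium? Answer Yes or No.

Yes

Total = 150 ≥ 130: provided.
Neighbor 1 (pledges 0, payoff 104): pledging 20 → total 170, payoff 84. No gain.
Neighbor 2 (pledges 0, payoff 104): pledging 30 → total 180, payoff 74. No gain.
Neighbor 3 (pledges 70, payoff 34): dropping to 0 → total 80, payoff 0. No gain.
Neighbor 4 (pledges 40, payoff 64): dropping to 0 → total 110, payoff 0. No gain.
Neighbor 5 (pledges 40, payoff 64): dropping to 0 → total 110, payoff 0. No gain.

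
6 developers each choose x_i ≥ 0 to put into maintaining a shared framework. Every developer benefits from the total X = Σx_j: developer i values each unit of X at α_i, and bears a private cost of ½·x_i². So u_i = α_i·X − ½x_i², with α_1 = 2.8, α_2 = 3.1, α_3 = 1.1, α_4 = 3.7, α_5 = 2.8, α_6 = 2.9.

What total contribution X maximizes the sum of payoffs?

Planner FOC: ∂(Σu_j)/∂x_i = (Σα_j) − x_i = 0, so x_i^SO = Σα_j = 16.4 for every i; X^SO = 98.4.

98.4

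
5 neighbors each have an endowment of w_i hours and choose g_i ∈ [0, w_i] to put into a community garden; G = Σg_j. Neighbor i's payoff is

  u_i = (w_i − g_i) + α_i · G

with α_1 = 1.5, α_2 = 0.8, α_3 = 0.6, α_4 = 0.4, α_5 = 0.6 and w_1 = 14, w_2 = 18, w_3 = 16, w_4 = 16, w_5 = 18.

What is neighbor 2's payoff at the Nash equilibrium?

∂u_i/∂g_i = α_i − 1, so neighbor i contributes w_i if α_i > 1, else 0.
α_i > 1 for i ∈ {1}; NE contributions (14, 0, 0, 0, 0), G = 14.
u_2 = (18 − 0) + 0.8·14 = 29.2.

29.2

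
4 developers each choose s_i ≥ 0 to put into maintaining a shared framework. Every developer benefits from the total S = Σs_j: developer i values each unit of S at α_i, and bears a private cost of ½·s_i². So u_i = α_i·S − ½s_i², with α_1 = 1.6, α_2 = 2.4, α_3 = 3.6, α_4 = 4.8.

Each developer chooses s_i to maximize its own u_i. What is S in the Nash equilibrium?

12.4

Developer i's FOC: ∂u_i/∂s_i = α_i − s_i = 0, so s_i* = α_i.
NE contributions = (1.6, 2.4, 3.6, 4.8); S = 12.4.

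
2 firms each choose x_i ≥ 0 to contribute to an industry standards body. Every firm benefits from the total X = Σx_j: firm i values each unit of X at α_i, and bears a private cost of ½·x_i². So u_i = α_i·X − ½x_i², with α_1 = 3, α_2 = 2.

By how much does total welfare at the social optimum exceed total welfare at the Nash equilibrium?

Firm i's FOC: ∂u_i/∂x_i = α_i − x_i = 0, so x_i* = α_i.
NE contributions = (3, 2); X = 5.
W^NE = (Σα)·X − ½Σα_i² = 5² − ½·13 = 18.5.
Planner sets x_i = Σα_j = 5 for every i, so X^SO = 2·5 = 10.
W^SO = (Σα)·X^SO − ½·2·(Σα)² = (2/2)·5² = 25.
Deadweight loss = W^SO − W^NE = 6.5.

6.5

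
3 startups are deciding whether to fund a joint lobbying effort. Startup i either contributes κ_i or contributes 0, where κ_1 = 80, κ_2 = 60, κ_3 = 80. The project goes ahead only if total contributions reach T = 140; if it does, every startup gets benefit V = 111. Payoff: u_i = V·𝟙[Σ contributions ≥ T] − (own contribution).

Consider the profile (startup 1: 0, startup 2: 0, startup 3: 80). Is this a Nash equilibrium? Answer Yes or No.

No

Total = 80 < 140: not provided.
Startup 1 (pledges 0, payoff 0): pledging 80 → total 160, payoff 31. Profitable deviation.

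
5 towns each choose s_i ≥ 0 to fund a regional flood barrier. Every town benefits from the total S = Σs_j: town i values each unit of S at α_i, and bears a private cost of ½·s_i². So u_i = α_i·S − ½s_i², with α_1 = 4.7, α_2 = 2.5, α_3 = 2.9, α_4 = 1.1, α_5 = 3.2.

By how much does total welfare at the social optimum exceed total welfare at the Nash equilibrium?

335.14

Town i's FOC: ∂u_i/∂s_i = α_i − s_i = 0, so s_i* = α_i.
NE contributions = (4.7, 2.5, 2.9, 1.1, 3.2); S = 14.4.
W^NE = (Σα)·S − ½Σα_i² = 14.4² − ½·48.2 = 183.26.
Planner sets s_i = Σα_j = 14.4 for every i, so S^SO = 5·14.4 = 72.
W^SO = (Σα)·S^SO − ½·5·(Σα)² = (5/2)·14.4² = 518.4.
Deadweight loss = W^SO − W^NE = 335.14.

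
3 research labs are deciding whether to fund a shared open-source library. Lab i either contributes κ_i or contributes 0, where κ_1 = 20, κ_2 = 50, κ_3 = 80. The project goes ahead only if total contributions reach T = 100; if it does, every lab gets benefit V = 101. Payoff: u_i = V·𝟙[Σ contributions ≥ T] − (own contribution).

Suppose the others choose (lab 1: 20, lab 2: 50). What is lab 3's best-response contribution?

80

Others' total = 70. Contributing 80 brings total to 150 ≥ 100: gain V − κ_3 = 21.
Best response: 80.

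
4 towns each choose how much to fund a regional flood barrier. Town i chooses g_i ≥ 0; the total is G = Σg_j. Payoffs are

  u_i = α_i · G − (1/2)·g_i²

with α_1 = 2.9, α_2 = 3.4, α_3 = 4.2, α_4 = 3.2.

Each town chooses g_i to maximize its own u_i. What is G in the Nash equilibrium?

13.7

Town i's FOC: ∂u_i/∂g_i = α_i − g_i = 0, so g_i* = α_i.
NE contributions = (2.9, 3.4, 4.2, 3.2); G = 13.7.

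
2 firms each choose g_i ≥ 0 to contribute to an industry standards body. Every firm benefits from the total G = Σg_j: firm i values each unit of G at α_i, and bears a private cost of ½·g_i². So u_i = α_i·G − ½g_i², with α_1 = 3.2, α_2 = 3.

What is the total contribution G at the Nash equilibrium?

Firm i's FOC: ∂u_i/∂g_i = α_i − g_i = 0, so g_i* = α_i.
NE contributions = (3.2, 3); G = 6.2.

6.2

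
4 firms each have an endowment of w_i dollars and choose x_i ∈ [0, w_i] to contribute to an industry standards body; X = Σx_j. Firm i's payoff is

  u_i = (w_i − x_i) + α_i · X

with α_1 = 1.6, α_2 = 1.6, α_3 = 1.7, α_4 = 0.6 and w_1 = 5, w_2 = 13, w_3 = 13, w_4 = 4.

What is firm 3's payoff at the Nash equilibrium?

∂u_i/∂x_i = α_i − 1, so firm i contributes w_i if α_i > 1, else 0.
α_i > 1 for i ∈ {1, 2, 3}; NE contributions (5, 13, 13, 0), X = 31.
u_3 = (13 − 13) + 1.7·31 = 52.7.

52.7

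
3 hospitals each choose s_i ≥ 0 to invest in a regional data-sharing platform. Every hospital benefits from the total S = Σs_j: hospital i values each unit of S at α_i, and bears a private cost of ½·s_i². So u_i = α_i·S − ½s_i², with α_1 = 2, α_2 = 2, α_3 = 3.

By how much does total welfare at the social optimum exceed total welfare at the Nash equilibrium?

33

Hospital i's FOC: ∂u_i/∂s_i = α_i − s_i = 0, so s_i* = α_i.
NE contributions = (2, 2, 3); S = 7.
W^NE = (Σα)·S − ½Σα_i² = 7² − ½·17 = 40.5.
Planner sets s_i = Σα_j = 7 for every i, so S^SO = 3·7 = 21.
W^SO = (Σα)·S^SO − ½·3·(Σα)² = (3/2)·7² = 73.5.
Deadweight loss = W^SO − W^NE = 33.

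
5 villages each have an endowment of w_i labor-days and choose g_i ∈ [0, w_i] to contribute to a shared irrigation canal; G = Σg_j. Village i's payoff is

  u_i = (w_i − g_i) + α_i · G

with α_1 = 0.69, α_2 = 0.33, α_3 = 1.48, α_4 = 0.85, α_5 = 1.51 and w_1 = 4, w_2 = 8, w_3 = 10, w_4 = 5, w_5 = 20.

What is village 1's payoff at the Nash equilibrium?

24.7

∂u_i/∂g_i = α_i − 1, so village i contributes w_i if α_i > 1, else 0.
α_i > 1 for i ∈ {3, 5}; NE contributions (0, 0, 10, 0, 20), G = 30.
u_1 = (4 − 0) + 0.69·30 = 24.7.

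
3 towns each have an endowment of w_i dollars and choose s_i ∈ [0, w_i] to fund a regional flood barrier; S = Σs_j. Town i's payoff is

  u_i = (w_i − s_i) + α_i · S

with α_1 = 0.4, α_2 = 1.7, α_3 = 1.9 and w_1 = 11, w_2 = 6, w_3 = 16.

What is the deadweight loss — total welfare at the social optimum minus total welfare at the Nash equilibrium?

33

∂u_i/∂s_i = α_i − 1, so town i contributes w_i if α_i > 1, else 0.
α_i > 1 for i ∈ {2, 3}; NE contributions (0, 6, 16), S = 22.
W^NE = Σw_i − S^NE + (Σα_i)·S^NE = 33 + 3·22 = 99.
Planner: ∂(Σu_j)/∂s_i = Σα_j − 1 = 3 > 0, so everyone contributes w_i; S^SO = 33, W^SO = 33 + 3·33 = 132.
Deadweight loss = 33.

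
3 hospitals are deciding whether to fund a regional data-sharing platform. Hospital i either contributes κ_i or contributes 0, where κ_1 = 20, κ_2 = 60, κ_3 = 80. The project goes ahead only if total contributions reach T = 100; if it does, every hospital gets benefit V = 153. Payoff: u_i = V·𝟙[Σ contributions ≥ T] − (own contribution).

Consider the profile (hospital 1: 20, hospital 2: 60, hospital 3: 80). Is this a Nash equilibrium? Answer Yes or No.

No

Total = 160 ≥ 100: provided.
Hospital 1 (pledges 20, payoff 133): dropping to 0 → total 140, payoff 153. Profitable deviation.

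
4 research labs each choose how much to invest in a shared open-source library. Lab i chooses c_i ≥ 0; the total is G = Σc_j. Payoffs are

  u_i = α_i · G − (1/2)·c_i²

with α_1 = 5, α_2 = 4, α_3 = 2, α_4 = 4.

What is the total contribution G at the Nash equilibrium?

Lab i's FOC: ∂u_i/∂c_i = α_i − c_i = 0, so c_i* = α_i.
NE contributions = (5, 4, 2, 4); G = 15.

15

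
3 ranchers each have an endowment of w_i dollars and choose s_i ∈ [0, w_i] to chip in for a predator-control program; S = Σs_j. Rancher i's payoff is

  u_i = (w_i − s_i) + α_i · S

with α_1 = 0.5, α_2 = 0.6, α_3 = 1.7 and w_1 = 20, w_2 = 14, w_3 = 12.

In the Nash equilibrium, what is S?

∂u_i/∂s_i = α_i − 1, so rancher i contributes w_i if α_i > 1, else 0.
α_i > 1 for i ∈ {3}; NE contributions (0, 0, 12), S = 12.

12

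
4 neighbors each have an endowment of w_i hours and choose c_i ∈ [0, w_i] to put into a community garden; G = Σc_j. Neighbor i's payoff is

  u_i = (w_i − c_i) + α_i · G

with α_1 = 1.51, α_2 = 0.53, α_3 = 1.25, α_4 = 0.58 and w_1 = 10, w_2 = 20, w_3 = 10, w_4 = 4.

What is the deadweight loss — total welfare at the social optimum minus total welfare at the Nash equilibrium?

68.88

∂u_i/∂c_i = α_i − 1, so neighbor i contributes w_i if α_i > 1, else 0.
α_i > 1 for i ∈ {1, 3}; NE contributions (10, 0, 10, 0), G = 20.
W^NE = Σw_i − G^NE + (Σα_i)·G^NE = 44 + 2.87·20 = 101.4.
Planner: ∂(Σu_j)/∂c_i = Σα_j − 1 = 2.87 > 0, so everyone contributes w_i; G^SO = 44, W^SO = 44 + 2.87·44 = 170.28.
Deadweight loss = 68.88.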